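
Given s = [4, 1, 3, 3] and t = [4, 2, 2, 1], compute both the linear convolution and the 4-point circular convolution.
Linear: y_lin[0] = 4×4 = 16; y_lin[1] = 4×2 + 1×4 = 12; y_lin[2] = 4×2 + 1×2 + 3×4 = 22; y_lin[3] = 4×1 + 1×2 + 3×2 + 3×4 = 24; y_lin[4] = 1×1 + 3×2 + 3×2 = 13; y_lin[5] = 3×1 + 3×2 = 9; y_lin[6] = 3×1 = 3 → [16, 12, 22, 24, 13, 9, 3]. Circular (length 4): y[0] = 4×4 + 1×1 + 3×2 + 3×2 = 29; y[1] = 4×2 + 1×4 + 3×1 + 3×2 = 21; y[2] = 4×2 + 1×2 + 3×4 + 3×1 = 25; y[3] = 4×1 + 1×2 + 3×2 + 3×4 = 24 → [29, 21, 25, 24]

Linear: [16, 12, 22, 24, 13, 9, 3], Circular: [29, 21, 25, 24]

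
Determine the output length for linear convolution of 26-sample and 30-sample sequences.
Linear/full convolution length: m + n - 1 = 26 + 30 - 1 = 55

55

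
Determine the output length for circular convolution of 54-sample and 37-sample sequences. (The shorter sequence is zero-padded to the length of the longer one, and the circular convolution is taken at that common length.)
Circular convolution (zero-padding the shorter input) has length max(m, n) = max(54, 37) = 54

54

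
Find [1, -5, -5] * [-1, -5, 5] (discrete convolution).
y[0] = 1×-1 = -1; y[1] = 1×-5 + -5×-1 = 0; y[2] = 1×5 + -5×-5 + -5×-1 = 35; y[3] = -5×5 + -5×-5 = 0; y[4] = -5×5 = -25

[-1, 0, 35, 0, -25]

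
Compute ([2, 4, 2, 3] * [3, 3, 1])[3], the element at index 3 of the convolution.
Use y[k] = Σ_i a[i]·b[k-i] at k=3. y[3] = 4×1 + 2×3 + 3×3 = 19

19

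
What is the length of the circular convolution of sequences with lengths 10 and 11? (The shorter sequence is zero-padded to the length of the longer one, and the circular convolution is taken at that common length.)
Circular convolution (zero-padding the shorter input) has length max(m, n) = max(10, 11) = 11

11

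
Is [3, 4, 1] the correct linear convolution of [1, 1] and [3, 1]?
Recompute linear convolution of [1, 1] and [3, 1]: y[0] = 1×3 = 3; y[1] = 1×1 + 1×3 = 4; y[2] = 1×1 = 1 → [3, 4, 1]. Given [3, 4, 1] matches, so answer: Yes

Yes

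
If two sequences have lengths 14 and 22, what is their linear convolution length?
Linear/full convolution length: m + n - 1 = 14 + 22 - 1 = 35

35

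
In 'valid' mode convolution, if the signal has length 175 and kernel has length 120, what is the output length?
'Valid' mode counts only positions where the kernel fully overlaps the signal: m - n + 1 = 175 - 120 + 1 = 56

56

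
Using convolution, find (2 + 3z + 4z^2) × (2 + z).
Ascending coefficients: a = [2, 3, 4], b = [2, 1]. c[0] = 2×2 = 4; c[1] = 2×1 + 3×2 = 8; c[2] = 3×1 + 4×2 = 11; c[3] = 4×1 = 4. Result coefficients: [4, 8, 11, 4] → 4 + 8z + 11z^2 + 4z^3

4 + 8z + 11z^2 + 4z^3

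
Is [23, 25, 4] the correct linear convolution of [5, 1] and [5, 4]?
Recompute linear convolution of [5, 1] and [5, 4]: y[0] = 5×5 = 25; y[1] = 5×4 + 1×5 = 25; y[2] = 1×4 = 4 → [25, 25, 4]. Compare to given [23, 25, 4]: they differ at index 0: given 23, correct 25, so answer: No

No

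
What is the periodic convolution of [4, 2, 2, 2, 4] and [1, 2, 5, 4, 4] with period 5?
Use y[k] = Σ_j x[j]·h[(k-j) mod 5]. y[0] = 4×1 + 2×4 + 2×4 + 2×5 + 4×2 = 38; y[1] = 4×2 + 2×1 + 2×4 + 2×4 + 4×5 = 46; y[2] = 4×5 + 2×2 + 2×1 + 2×4 + 4×4 = 50; y[3] = 4×4 + 2×5 + 2×2 + 2×1 + 4×4 = 48; y[4] = 4×4 + 2×4 + 2×5 + 2×2 + 4×1 = 42. Result: [38, 46, 50, 48, 42]

[38, 46, 50, 48, 42]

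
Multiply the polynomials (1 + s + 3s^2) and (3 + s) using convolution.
Ascending coefficients: a = [1, 1, 3], b = [3, 1]. c[0] = 1×3 = 3; c[1] = 1×1 + 1×3 = 4; c[2] = 1×1 + 3×3 = 10; c[3] = 3×1 = 3. Result coefficients: [3, 4, 10, 3] → 3 + 4s + 10s^2 + 3s^3

3 + 4s + 10s^2 + 3s^3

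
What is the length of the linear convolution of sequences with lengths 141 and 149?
Linear/full convolution length: m + n - 1 = 141 + 149 - 1 = 289

289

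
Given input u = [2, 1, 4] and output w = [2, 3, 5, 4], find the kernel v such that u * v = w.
Output length 4 = len(u) + len(v) - 1 ⇒ len(v) = 2. Solve v forward using v[k] = (w[k] - Σ_{i≥1} u[i]·v[k-i]) / u[0]: v[0] = w[0] / u[0] = 2 / 2 = 1; v[1] = (w[1] - 1×1) / u[0] = (3 - 1×1) / 2 = 1. So v = [1, 1]. Forward-check [2, 1, 4] * [1, 1]: w[0] = 2×1 = 2; w[1] = 2×1 + 1×1 = 3; w[2] = 1×1 + 4×1 = 5; w[3] = 4×1 = 4 → [2, 3, 5, 4] ✓

[1, 1]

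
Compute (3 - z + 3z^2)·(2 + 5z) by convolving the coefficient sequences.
Ascending coefficients: a = [3, -1, 3], b = [2, 5]. c[0] = 3×2 = 6; c[1] = 3×5 + -1×2 = 13; c[2] = -1×5 + 3×2 = 1; c[3] = 3×5 = 15. Result coefficients: [6, 13, 1, 15] → 6 + 13z + z^2 + 15z^3

6 + 13z + z^2 + 15z^3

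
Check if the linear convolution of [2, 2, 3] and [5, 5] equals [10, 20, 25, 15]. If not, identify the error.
Recompute linear convolution of [2, 2, 3] and [5, 5]: y[0] = 2×5 = 10; y[1] = 2×5 + 2×5 = 20; y[2] = 2×5 + 3×5 = 25; y[3] = 3×5 = 15 → [10, 20, 25, 15]. Given [10, 20, 25, 15] matches, so answer: Yes

Yes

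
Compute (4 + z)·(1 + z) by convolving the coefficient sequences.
Ascending coefficients: a = [4, 1], b = [1, 1]. c[0] = 4×1 = 4; c[1] = 4×1 + 1×1 = 5; c[2] = 1×1 = 1. Result coefficients: [4, 5, 1] → 4 + 5z + z^2

4 + 5z + z^2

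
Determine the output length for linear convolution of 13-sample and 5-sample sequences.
Linear/full convolution length: m + n - 1 = 13 + 5 - 1 = 17

17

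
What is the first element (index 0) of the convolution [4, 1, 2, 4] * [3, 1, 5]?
Use y[k] = Σ_i a[i]·b[k-i] at k=0. y[0] = 4×3 = 12

12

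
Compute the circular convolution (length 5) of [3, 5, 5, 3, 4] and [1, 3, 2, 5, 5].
Use y[k] = Σ_j u[j]·v[(k-j) mod 5]. y[0] = 3×1 + 5×5 + 5×5 + 3×2 + 4×3 = 71; y[1] = 3×3 + 5×1 + 5×5 + 3×5 + 4×2 = 62; y[2] = 3×2 + 5×3 + 5×1 + 3×5 + 4×5 = 61; y[3] = 3×5 + 5×2 + 5×3 + 3×1 + 4×5 = 63; y[4] = 3×5 + 5×5 + 5×2 + 3×3 + 4×1 = 63. Result: [71, 62, 61, 63, 63]

[71, 62, 61, 63, 63]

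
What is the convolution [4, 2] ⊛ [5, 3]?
y[0] = 4×5 = 20; y[1] = 4×3 + 2×5 = 22; y[2] = 2×3 = 6

[20, 22, 6]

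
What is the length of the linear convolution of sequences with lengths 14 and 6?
Linear/full convolution length: m + n - 1 = 14 + 6 - 1 = 19

19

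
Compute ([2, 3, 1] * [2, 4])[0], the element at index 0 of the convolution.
Use y[k] = Σ_i a[i]·b[k-i] at k=0. y[0] = 2×2 = 4

4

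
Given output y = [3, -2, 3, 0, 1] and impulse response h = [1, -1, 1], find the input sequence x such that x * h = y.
Deconvolve y=[3, -2, 3, 0, 1] by h=[1, -1, 1]. Since h[0]=1, solve forward: x[0] = y[0] / 1 = 3; x[1] = (y[1] - 3×-1) / 1 = 1; x[2] = (y[2] - 1×-1 - 3×1) / 1 = 1. So x = [3, 1, 1]. Check by forward convolution: y[0] = 3×1 = 3; y[1] = 3×-1 + 1×1 = -2; y[2] = 3×1 + 1×-1 + 1×1 = 3; y[3] = 1×1 + 1×-1 = 0; y[4] = 1×1 = 1

[3, 1, 1]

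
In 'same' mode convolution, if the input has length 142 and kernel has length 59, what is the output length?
'Same' mode returns an output with the same length as the input: 142

142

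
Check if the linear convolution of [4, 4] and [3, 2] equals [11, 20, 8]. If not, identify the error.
Recompute linear convolution of [4, 4] and [3, 2]: y[0] = 4×3 = 12; y[1] = 4×2 + 4×3 = 20; y[2] = 4×2 = 8 → [12, 20, 8]. Compare to given [11, 20, 8]: they differ at index 0: given 11, correct 12, so answer: No

No. Error at index 0: given 11, correct 12.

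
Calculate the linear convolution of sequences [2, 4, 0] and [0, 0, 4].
y[0] = 2×0 = 0; y[1] = 2×0 + 4×0 = 0; y[2] = 2×4 + 4×0 + 0×0 = 8; y[3] = 4×4 + 0×0 = 16; y[4] = 0×4 = 0

[0, 0, 8, 16, 0]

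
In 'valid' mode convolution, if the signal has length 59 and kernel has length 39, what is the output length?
'Valid' mode counts only positions where the kernel fully overlaps the signal: m - n + 1 = 59 - 39 + 1 = 21

21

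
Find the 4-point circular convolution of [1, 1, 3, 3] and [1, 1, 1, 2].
Use y[k] = Σ_j x[j]·h[(k-j) mod 4]. y[0] = 1×1 + 1×2 + 3×1 + 3×1 = 9; y[1] = 1×1 + 1×1 + 3×2 + 3×1 = 11; y[2] = 1×1 + 1×1 + 3×1 + 3×2 = 11; y[3] = 1×2 + 1×1 + 3×1 + 3×1 = 9. Result: [9, 11, 11, 9]

[9, 11, 11, 9]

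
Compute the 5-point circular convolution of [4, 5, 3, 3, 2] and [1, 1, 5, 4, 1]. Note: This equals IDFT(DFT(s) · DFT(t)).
Either evaluate y[k] = Σ_j s[j]·t[(k-j) mod 5] directly, or use IDFT(DFT(s) · DFT(t)). y[0] = 4×1 + 5×1 + 3×4 + 3×5 + 2×1 = 38; y[1] = 4×1 + 5×1 + 3×1 + 3×4 + 2×5 = 34; y[2] = 4×5 + 5×1 + 3×1 + 3×1 + 2×4 = 39; y[3] = 4×4 + 5×5 + 3×1 + 3×1 + 2×1 = 49; y[4] = 4×1 + 5×4 + 3×5 + 3×1 + 2×1 = 44. Result: [38, 34, 39, 49, 44]

[38, 34, 39, 49, 44]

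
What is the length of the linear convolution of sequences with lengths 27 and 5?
Linear/full convolution length: m + n - 1 = 27 + 5 - 1 = 31

31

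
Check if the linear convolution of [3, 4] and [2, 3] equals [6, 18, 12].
Recompute linear convolution of [3, 4] and [2, 3]: y[0] = 3×2 = 6; y[1] = 3×3 + 4×2 = 17; y[2] = 4×3 = 12 → [6, 17, 12]. Compare to given [6, 18, 12]: they differ at index 1: given 18, correct 17, so answer: No

No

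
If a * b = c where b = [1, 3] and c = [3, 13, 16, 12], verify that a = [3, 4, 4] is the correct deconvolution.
Forward-compute [3, 4, 4] * [1, 3]: c[0] = 3×1 = 3; c[1] = 3×3 + 4×1 = 13; c[2] = 4×3 + 4×1 = 16; c[3] = 4×3 = 12 → [3, 13, 16, 12]. Matches given c = [3, 13, 16, 12], so verified.

Verified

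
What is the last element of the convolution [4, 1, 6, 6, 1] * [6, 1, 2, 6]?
Use y[k] = Σ_i a[i]·b[k-i] at k=7. y[7] = 1×6 = 6

6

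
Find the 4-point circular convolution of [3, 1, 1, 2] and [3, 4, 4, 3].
Use y[k] = Σ_j u[j]·v[(k-j) mod 4]. y[0] = 3×3 + 1×3 + 1×4 + 2×4 = 24; y[1] = 3×4 + 1×3 + 1×3 + 2×4 = 26; y[2] = 3×4 + 1×4 + 1×3 + 2×3 = 25; y[3] = 3×3 + 1×4 + 1×4 + 2×3 = 23. Result: [24, 26, 25, 23]

[24, 26, 25, 23]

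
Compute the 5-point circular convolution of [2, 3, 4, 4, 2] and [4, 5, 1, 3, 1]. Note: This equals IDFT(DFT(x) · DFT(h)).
Either evaluate y[k] = Σ_j x[j]·h[(k-j) mod 5] directly, or use IDFT(DFT(x) · DFT(h)). y[0] = 2×4 + 3×1 + 4×3 + 4×1 + 2×5 = 37; y[1] = 2×5 + 3×4 + 4×1 + 4×3 + 2×1 = 40; y[2] = 2×1 + 3×5 + 4×4 + 4×1 + 2×3 = 43; y[3] = 2×3 + 3×1 + 4×5 + 4×4 + 2×1 = 47; y[4] = 2×1 + 3×3 + 4×1 + 4×5 + 2×4 = 43. Result: [37, 40, 43, 47, 43]

[37, 40, 43, 47, 43]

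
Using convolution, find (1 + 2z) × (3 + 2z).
Ascending coefficients: a = [1, 2], b = [3, 2]. c[0] = 1×3 = 3; c[1] = 1×2 + 2×3 = 8; c[2] = 2×2 = 4. Result coefficients: [3, 8, 4] → 3 + 8z + 4z^2

3 + 8z + 4z^2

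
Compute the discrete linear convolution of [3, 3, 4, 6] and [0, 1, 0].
y[0] = 3×0 = 0; y[1] = 3×1 + 3×0 = 3; y[2] = 3×0 + 3×1 + 4×0 = 3; y[3] = 3×0 + 4×1 + 6×0 = 4; y[4] = 4×0 + 6×1 = 6; y[5] = 6×0 = 0

[0, 3, 3, 4, 6, 0]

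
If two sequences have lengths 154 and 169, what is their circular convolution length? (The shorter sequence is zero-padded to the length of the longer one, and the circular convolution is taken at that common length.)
Circular convolution (zero-padding the shorter input) has length max(m, n) = max(154, 169) = 169

169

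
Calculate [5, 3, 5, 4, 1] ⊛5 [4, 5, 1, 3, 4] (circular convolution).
Use y[k] = Σ_j s[j]·t[(k-j) mod 5]. y[0] = 5×4 + 3×4 + 5×3 + 4×1 + 1×5 = 56; y[1] = 5×5 + 3×4 + 5×4 + 4×3 + 1×1 = 70; y[2] = 5×1 + 3×5 + 5×4 + 4×4 + 1×3 = 59; y[3] = 5×3 + 3×1 + 5×5 + 4×4 + 1×4 = 63; y[4] = 5×4 + 3×3 + 5×1 + 4×5 + 1×4 = 58. Result: [56, 70, 59, 63, 58]

[56, 70, 59, 63, 58]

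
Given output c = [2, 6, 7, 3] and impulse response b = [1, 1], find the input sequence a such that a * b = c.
Deconvolve c=[2, 6, 7, 3] by b=[1, 1]. Since b[0]=1, solve forward: a[0] = c[0] / 1 = 2; a[1] = (c[1] - 2×1) / 1 = 4; a[2] = (c[2] - 4×1) / 1 = 3. So a = [2, 4, 3]. Check by forward convolution: c[0] = 2×1 = 2; c[1] = 2×1 + 4×1 = 6; c[2] = 4×1 + 3×1 = 7; c[3] = 3×1 = 3

[2, 4, 3]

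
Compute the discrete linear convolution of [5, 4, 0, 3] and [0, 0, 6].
y[0] = 5×0 = 0; y[1] = 5×0 + 4×0 = 0; y[2] = 5×6 + 4×0 + 0×0 = 30; y[3] = 4×6 + 0×0 + 3×0 = 24; y[4] = 0×6 + 3×0 = 0; y[5] = 3×6 = 18

[0, 0, 30, 24, 0, 18]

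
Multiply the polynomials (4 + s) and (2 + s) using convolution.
Ascending coefficients: a = [4, 1], b = [2, 1]. c[0] = 4×2 = 8; c[1] = 4×1 + 1×2 = 6; c[2] = 1×1 = 1. Result coefficients: [8, 6, 1] → 8 + 6s + s^2

8 + 6s + s^2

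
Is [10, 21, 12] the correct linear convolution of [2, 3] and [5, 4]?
Recompute linear convolution of [2, 3] and [5, 4]: y[0] = 2×5 = 10; y[1] = 2×4 + 3×5 = 23; y[2] = 3×4 = 12 → [10, 23, 12]. Compare to given [10, 21, 12]: they differ at index 1: given 21, correct 23, so answer: No

No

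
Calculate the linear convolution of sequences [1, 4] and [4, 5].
y[0] = 1×4 = 4; y[1] = 1×5 + 4×4 = 21; y[2] = 4×5 = 20

[4, 21, 20]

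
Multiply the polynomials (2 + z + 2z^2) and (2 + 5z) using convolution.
Ascending coefficients: a = [2, 1, 2], b = [2, 5]. c[0] = 2×2 = 4; c[1] = 2×5 + 1×2 = 12; c[2] = 1×5 + 2×2 = 9; c[3] = 2×5 = 10. Result coefficients: [4, 12, 9, 10] → 4 + 12z + 9z^2 + 10z^3

4 + 12z + 9z^2 + 10z^3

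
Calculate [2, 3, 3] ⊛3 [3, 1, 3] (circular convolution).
Use y[k] = Σ_j x[j]·h[(k-j) mod 3]. y[0] = 2×3 + 3×3 + 3×1 = 18; y[1] = 2×1 + 3×3 + 3×3 = 20; y[2] = 2×3 + 3×1 + 3×3 = 18. Result: [18, 20, 18]

[18, 20, 18]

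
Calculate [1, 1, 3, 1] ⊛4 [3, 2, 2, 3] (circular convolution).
Use y[k] = Σ_j x[j]·h[(k-j) mod 4]. y[0] = 1×3 + 1×3 + 3×2 + 1×2 = 14; y[1] = 1×2 + 1×3 + 3×3 + 1×2 = 16; y[2] = 1×2 + 1×2 + 3×3 + 1×3 = 16; y[3] = 1×3 + 1×2 + 3×2 + 1×3 = 14. Result: [14, 16, 16, 14]

[14, 16, 16, 14]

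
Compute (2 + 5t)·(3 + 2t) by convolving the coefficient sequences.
Ascending coefficients: a = [2, 5], b = [3, 2]. c[0] = 2×3 = 6; c[1] = 2×2 + 5×3 = 19; c[2] = 5×2 = 10. Result coefficients: [6, 19, 10] → 6 + 19t + 10t^2

6 + 19t + 10t^2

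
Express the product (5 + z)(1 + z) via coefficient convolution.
Ascending coefficients: a = [5, 1], b = [1, 1]. c[0] = 5×1 = 5; c[1] = 5×1 + 1×1 = 6; c[2] = 1×1 = 1. Result coefficients: [5, 6, 1] → 5 + 6z + z^2

5 + 6z + z^2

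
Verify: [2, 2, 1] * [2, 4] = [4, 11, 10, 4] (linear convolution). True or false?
Recompute linear convolution of [2, 2, 1] and [2, 4]: y[0] = 2×2 = 4; y[1] = 2×4 + 2×2 = 12; y[2] = 2×4 + 1×2 = 10; y[3] = 1×4 = 4 → [4, 12, 10, 4]. Compare to given [4, 11, 10, 4]: they differ at index 1: given 11, correct 12, so answer: No

No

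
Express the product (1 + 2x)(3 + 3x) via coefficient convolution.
Ascending coefficients: a = [1, 2], b = [3, 3]. c[0] = 1×3 = 3; c[1] = 1×3 + 2×3 = 9; c[2] = 2×3 = 6. Result coefficients: [3, 9, 6] → 3 + 9x + 6x^2

3 + 9x + 6x^2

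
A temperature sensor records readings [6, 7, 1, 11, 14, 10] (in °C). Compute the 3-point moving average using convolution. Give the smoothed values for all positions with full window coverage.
3-point moving average kernel = [1, 1, 1]. Apply in 'valid' mode (full window coverage): avg[0] = (6 + 7 + 1) / 3 = 4.67; avg[1] = (7 + 1 + 11) / 3 = 6.33; avg[2] = (1 + 11 + 14) / 3 = 8.67; avg[3] = (11 + 14 + 10) / 3 = 11.67. Smoothed values: [4.67, 6.33, 8.67, 11.67]

[4.67, 6.33, 8.67, 11.67]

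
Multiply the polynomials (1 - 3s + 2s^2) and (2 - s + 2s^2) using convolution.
Ascending coefficients: a = [1, -3, 2], b = [2, -1, 2]. c[0] = 1×2 = 2; c[1] = 1×-1 + -3×2 = -7; c[2] = 1×2 + -3×-1 + 2×2 = 9; c[3] = -3×2 + 2×-1 = -8; c[4] = 2×2 = 4. Result coefficients: [2, -7, 9, -8, 4] → 2 - 7s + 9s^2 - 8s^3 + 4s^4

2 - 7s + 9s^2 - 8s^3 + 4s^4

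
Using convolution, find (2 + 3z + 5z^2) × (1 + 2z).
Ascending coefficients: a = [2, 3, 5], b = [1, 2]. c[0] = 2×1 = 2; c[1] = 2×2 + 3×1 = 7; c[2] = 3×2 + 5×1 = 11; c[3] = 5×2 = 10. Result coefficients: [2, 7, 11, 10] → 2 + 7z + 11z^2 + 10z^3

2 + 7z + 11z^2 + 10z^3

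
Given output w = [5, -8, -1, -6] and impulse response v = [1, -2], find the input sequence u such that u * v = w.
Deconvolve w=[5, -8, -1, -6] by v=[1, -2]. Since v[0]=1, solve forward: u[0] = w[0] / 1 = 5; u[1] = (w[1] - 5×-2) / 1 = 2; u[2] = (w[2] - 2×-2) / 1 = 3. So u = [5, 2, 3]. Check by forward convolution: w[0] = 5×1 = 5; w[1] = 5×-2 + 2×1 = -8; w[2] = 2×-2 + 3×1 = -1; w[3] = 3×-2 = -6

[5, 2, 3]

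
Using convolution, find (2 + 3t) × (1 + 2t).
Ascending coefficients: a = [2, 3], b = [1, 2]. c[0] = 2×1 = 2; c[1] = 2×2 + 3×1 = 7; c[2] = 3×2 = 6. Result coefficients: [2, 7, 6] → 2 + 7t + 6t^2

2 + 7t + 6t^2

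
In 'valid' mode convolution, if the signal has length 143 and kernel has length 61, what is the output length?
'Valid' mode counts only positions where the kernel fully overlaps the signal: m - n + 1 = 143 - 61 + 1 = 83

83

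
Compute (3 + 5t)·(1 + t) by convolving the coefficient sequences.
Ascending coefficients: a = [3, 5], b = [1, 1]. c[0] = 3×1 = 3; c[1] = 3×1 + 5×1 = 8; c[2] = 5×1 = 5. Result coefficients: [3, 8, 5] → 3 + 8t + 5t^2

3 + 8t + 5t^2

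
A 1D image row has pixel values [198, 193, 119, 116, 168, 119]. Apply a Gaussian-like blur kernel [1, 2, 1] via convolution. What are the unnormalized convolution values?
Convolve image row [198, 193, 119, 116, 168, 119] with kernel [1, 2, 1]: y[0] = 198×1 = 198; y[1] = 198×2 + 193×1 = 589; y[2] = 198×1 + 193×2 + 119×1 = 703; y[3] = 193×1 + 119×2 + 116×1 = 547; y[4] = 119×1 + 116×2 + 168×1 = 519; y[5] = 116×1 + 168×2 + 119×1 = 571; y[6] = 168×1 + 119×2 = 406; y[7] = 119×1 = 119 → [198, 589, 703, 547, 519, 571, 406, 119]. Normalization factor = sum(kernel) = 4.

[198, 589, 703, 547, 519, 571, 406, 119]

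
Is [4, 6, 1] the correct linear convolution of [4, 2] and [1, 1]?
Recompute linear convolution of [4, 2] and [1, 1]: y[0] = 4×1 = 4; y[1] = 4×1 + 2×1 = 6; y[2] = 2×1 = 2 → [4, 6, 2]. Compare to given [4, 6, 1]: they differ at index 2: given 1, correct 2, so answer: No

No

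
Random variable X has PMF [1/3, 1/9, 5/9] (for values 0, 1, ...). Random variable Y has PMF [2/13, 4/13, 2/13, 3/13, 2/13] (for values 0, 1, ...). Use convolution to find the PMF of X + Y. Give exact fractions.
P(X+Y=k) = Σ_i P(X=i)·P(Y=k-i) — a convolution of [1/3, 1/9, 5/9] and [2/13, 4/13, 2/13, 3/13, 2/13]. P(X+Y=0) = (1/3)×(2/13) = 2/39; P(X+Y=1) = (1/3)×(4/13) + (1/9)×(2/13) = 4/39 + 2/117 = 14/117; P(X+Y=2) = (1/3)×(2/13) + (1/9)×(4/13) + (5/9)×(2/13) = 2/39 + 4/117 + 10/117 = 20/117; P(X+Y=3) = (1/3)×(3/13) + (1/9)×(2/13) + (5/9)×(4/13) = 1/13 + 2/117 + 20/117 = 31/117; P(X+Y=4) = (1/3)×(2/13) + (1/9)×(3/13) + (5/9)×(2/13) = 2/39 + 1/39 + 10/117 = 19/117; P(X+Y=5) = (1/9)×(2/13) + (5/9)×(3/13) = 2/117 + 5/39 = 17/117; P(X+Y=6) = (5/9)×(2/13) = 10/117. PMF: [2/39, 14/117, 20/117, 31/117, 19/117, 17/117, 10/117] (sums to 1 ✓)

[2/39, 14/117, 20/117, 31/117, 19/117, 17/117, 10/117]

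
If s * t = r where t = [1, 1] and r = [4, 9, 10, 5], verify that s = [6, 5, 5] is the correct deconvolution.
Forward-compute [6, 5, 5] * [1, 1]: r[0] = 6×1 = 6; r[1] = 6×1 + 5×1 = 11; r[2] = 5×1 + 5×1 = 10; r[3] = 5×1 = 5 → [6, 11, 10, 5]. Does not match given r = [4, 9, 10, 5].

Not verified. [6, 5, 5] * [1, 1] = [6, 11, 10, 5], which differs from [4, 9, 10, 5] at index 0.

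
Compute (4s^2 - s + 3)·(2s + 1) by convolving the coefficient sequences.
Ascending coefficients: a = [3, -1, 4], b = [1, 2]. c[0] = 3×1 = 3; c[1] = 3×2 + -1×1 = 5; c[2] = -1×2 + 4×1 = 2; c[3] = 4×2 = 8. Result coefficients: [3, 5, 2, 8] → 8s^3 + 2s^2 + 5s + 3

8s^3 + 2s^2 + 5s + 3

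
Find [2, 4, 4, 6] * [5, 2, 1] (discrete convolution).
y[0] = 2×5 = 10; y[1] = 2×2 + 4×5 = 24; y[2] = 2×1 + 4×2 + 4×5 = 30; y[3] = 4×1 + 4×2 + 6×5 = 42; y[4] = 4×1 + 6×2 = 16; y[5] = 6×1 = 6

[10, 24, 30, 42, 16, 6]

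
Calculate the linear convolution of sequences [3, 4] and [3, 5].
y[0] = 3×3 = 9; y[1] = 3×5 + 4×3 = 27; y[2] = 4×5 = 20

[9, 27, 20]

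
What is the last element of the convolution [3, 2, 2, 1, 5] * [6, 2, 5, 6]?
Use y[k] = Σ_i a[i]·b[k-i] at k=7. y[7] = 5×6 = 30

30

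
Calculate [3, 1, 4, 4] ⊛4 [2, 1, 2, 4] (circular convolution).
Use y[k] = Σ_j f[j]·g[(k-j) mod 4]. y[0] = 3×2 + 1×4 + 4×2 + 4×1 = 22; y[1] = 3×1 + 1×2 + 4×4 + 4×2 = 29; y[2] = 3×2 + 1×1 + 4×2 + 4×4 = 31; y[3] = 3×4 + 1×2 + 4×1 + 4×2 = 26. Result: [22, 29, 31, 26]

[22, 29, 31, 26]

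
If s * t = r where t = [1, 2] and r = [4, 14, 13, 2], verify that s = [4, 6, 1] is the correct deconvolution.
Forward-compute [4, 6, 1] * [1, 2]: r[0] = 4×1 = 4; r[1] = 4×2 + 6×1 = 14; r[2] = 6×2 + 1×1 = 13; r[3] = 1×2 = 2 → [4, 14, 13, 2]. Matches given r = [4, 14, 13, 2], so verified.

Verified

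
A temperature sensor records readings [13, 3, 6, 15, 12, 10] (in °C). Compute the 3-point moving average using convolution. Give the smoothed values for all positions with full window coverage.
3-point moving average kernel = [1, 1, 1]. Apply in 'valid' mode (full window coverage): avg[0] = (13 + 3 + 6) / 3 = 7.33; avg[1] = (3 + 6 + 15) / 3 = 8.0; avg[2] = (6 + 15 + 12) / 3 = 11.0; avg[3] = (15 + 12 + 10) / 3 = 12.33. Smoothed values: [7.33, 8.0, 11.0, 12.33]

[7.33, 8.0, 11.0, 12.33]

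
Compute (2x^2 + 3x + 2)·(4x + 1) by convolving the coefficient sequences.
Ascending coefficients: a = [2, 3, 2], b = [1, 4]. c[0] = 2×1 = 2; c[1] = 2×4 + 3×1 = 11; c[2] = 3×4 + 2×1 = 14; c[3] = 2×4 = 8. Result coefficients: [2, 11, 14, 8] → 8x^3 + 14x^2 + 11x + 2

8x^3 + 14x^2 + 11x + 2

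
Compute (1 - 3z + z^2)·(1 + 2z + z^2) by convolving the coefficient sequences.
Ascending coefficients: a = [1, -3, 1], b = [1, 2, 1]. c[0] = 1×1 = 1; c[1] = 1×2 + -3×1 = -1; c[2] = 1×1 + -3×2 + 1×1 = -4; c[3] = -3×1 + 1×2 = -1; c[4] = 1×1 = 1. Result coefficients: [1, -1, -4, -1, 1] → 1 - z - 4z^2 - z^3 + z^4

1 - z - 4z^2 - z^3 + z^4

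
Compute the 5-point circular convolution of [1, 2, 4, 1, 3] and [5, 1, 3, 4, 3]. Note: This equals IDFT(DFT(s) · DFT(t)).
Either evaluate y[k] = Σ_j s[j]·t[(k-j) mod 5] directly, or use IDFT(DFT(s) · DFT(t)). y[0] = 1×5 + 2×3 + 4×4 + 1×3 + 3×1 = 33; y[1] = 1×1 + 2×5 + 4×3 + 1×4 + 3×3 = 36; y[2] = 1×3 + 2×1 + 4×5 + 1×3 + 3×4 = 40; y[3] = 1×4 + 2×3 + 4×1 + 1×5 + 3×3 = 28; y[4] = 1×3 + 2×4 + 4×3 + 1×1 + 3×5 = 39. Result: [33, 36, 40, 28, 39]

[33, 36, 40, 28, 39]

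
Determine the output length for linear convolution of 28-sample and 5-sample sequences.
Linear/full convolution length: m + n - 1 = 28 + 5 - 1 = 32

32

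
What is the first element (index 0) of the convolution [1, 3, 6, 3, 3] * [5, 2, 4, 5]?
Use y[k] = Σ_i a[i]·b[k-i] at k=0. y[0] = 1×5 = 5

5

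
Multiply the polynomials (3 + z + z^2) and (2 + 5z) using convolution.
Ascending coefficients: a = [3, 1, 1], b = [2, 5]. c[0] = 3×2 = 6; c[1] = 3×5 + 1×2 = 17; c[2] = 1×5 + 1×2 = 7; c[3] = 1×5 = 5. Result coefficients: [6, 17, 7, 5] → 6 + 17z + 7z^2 + 5z^3

6 + 17z + 7z^2 + 5z^3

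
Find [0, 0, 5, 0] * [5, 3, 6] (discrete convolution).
y[0] = 0×5 = 0; y[1] = 0×3 + 0×5 = 0; y[2] = 0×6 + 0×3 + 5×5 = 25; y[3] = 0×6 + 5×3 + 0×5 = 15; y[4] = 5×6 + 0×3 = 30; y[5] = 0×6 = 0

[0, 0, 25, 15, 30, 0]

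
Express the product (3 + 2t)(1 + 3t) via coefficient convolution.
Ascending coefficients: a = [3, 2], b = [1, 3]. c[0] = 3×1 = 3; c[1] = 3×3 + 2×1 = 11; c[2] = 2×3 = 6. Result coefficients: [3, 11, 6] → 3 + 11t + 6t^2

3 + 11t + 6t^2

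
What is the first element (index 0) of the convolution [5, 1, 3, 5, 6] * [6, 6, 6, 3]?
Use y[k] = Σ_i a[i]·b[k-i] at k=0. y[0] = 5×6 = 30

30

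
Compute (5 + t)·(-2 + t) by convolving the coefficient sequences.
Ascending coefficients: a = [5, 1], b = [-2, 1]. c[0] = 5×-2 = -10; c[1] = 5×1 + 1×-2 = 3; c[2] = 1×1 = 1. Result coefficients: [-10, 3, 1] → -10 + 3t + t^2

-10 + 3t + t^2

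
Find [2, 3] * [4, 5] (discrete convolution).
y[0] = 2×4 = 8; y[1] = 2×5 + 3×4 = 22; y[2] = 3×5 = 15

[8, 22, 15]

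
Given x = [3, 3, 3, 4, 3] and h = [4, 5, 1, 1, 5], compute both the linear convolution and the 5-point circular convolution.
Linear: y_lin[0] = 3×4 = 12; y_lin[1] = 3×5 + 3×4 = 27; y_lin[2] = 3×1 + 3×5 + 3×4 = 30; y_lin[3] = 3×1 + 3×1 + 3×5 + 4×4 = 37; y_lin[4] = 3×5 + 3×1 + 3×1 + 4×5 + 3×4 = 53; y_lin[5] = 3×5 + 3×1 + 4×1 + 3×5 = 37; y_lin[6] = 3×5 + 4×1 + 3×1 = 22; y_lin[7] = 4×5 + 3×1 = 23; y_lin[8] = 3×5 = 15 → [12, 27, 30, 37, 53, 37, 22, 23, 15]. Circular (length 5): y[0] = 3×4 + 3×5 + 3×1 + 4×1 + 3×5 = 49; y[1] = 3×5 + 3×4 + 3×5 + 4×1 + 3×1 = 49; y[2] = 3×1 + 3×5 + 3×4 + 4×5 + 3×1 = 53; y[3] = 3×1 + 3×1 + 3×5 + 4×4 + 3×5 = 52; y[4] = 3×5 + 3×1 + 3×1 + 4×5 + 3×4 = 53 → [49, 49, 53, 52, 53]

Linear: [12, 27, 30, 37, 53, 37, 22, 23, 15], Circular: [49, 49, 53, 52, 53]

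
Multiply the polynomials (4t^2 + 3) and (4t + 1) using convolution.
Ascending coefficients: a = [3, 0, 4], b = [1, 4]. c[0] = 3×1 = 3; c[1] = 3×4 + 0×1 = 12; c[2] = 0×4 + 4×1 = 4; c[3] = 4×4 = 16. Result coefficients: [3, 12, 4, 16] → 16t^3 + 4t^2 + 12t + 3

16t^3 + 4t^2 + 12t + 3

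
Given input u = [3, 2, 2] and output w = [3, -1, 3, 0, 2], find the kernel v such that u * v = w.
Output length 5 = len(u) + len(v) - 1 ⇒ len(v) = 3. Solve v forward using v[k] = (w[k] - Σ_{i≥1} u[i]·v[k-i]) / u[0]: v[0] = w[0] / u[0] = 3 / 3 = 1; v[1] = (w[1] - 2×1) / u[0] = (-1 - 2×1) / 3 = -1; v[2] = (w[2] - 2×-1 - 2×1) / u[0] = (3 - 2×-1 - 2×1) / 3 = 1. So v = [1, -1, 1]. Forward-check [3, 2, 2] * [1, -1, 1]: w[0] = 3×1 = 3; w[1] = 3×-1 + 2×1 = -1; w[2] = 3×1 + 2×-1 + 2×1 = 3; w[3] = 2×1 + 2×-1 = 0; w[4] = 2×1 = 2 → [3, -1, 3, 0, 2] ✓

[1, -1, 1]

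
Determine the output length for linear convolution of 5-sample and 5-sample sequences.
Linear/full convolution length: m + n - 1 = 5 + 5 - 1 = 9

9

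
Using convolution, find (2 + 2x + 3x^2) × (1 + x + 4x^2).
Ascending coefficients: a = [2, 2, 3], b = [1, 1, 4]. c[0] = 2×1 = 2; c[1] = 2×1 + 2×1 = 4; c[2] = 2×4 + 2×1 + 3×1 = 13; c[3] = 2×4 + 3×1 = 11; c[4] = 3×4 = 12. Result coefficients: [2, 4, 13, 11, 12] → 2 + 4x + 13x^2 + 11x^3 + 12x^4

2 + 4x + 13x^2 + 11x^3 + 12x^4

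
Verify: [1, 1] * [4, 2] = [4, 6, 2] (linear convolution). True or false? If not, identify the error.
Recompute linear convolution of [1, 1] and [4, 2]: y[0] = 1×4 = 4; y[1] = 1×2 + 1×4 = 6; y[2] = 1×2 = 2 → [4, 6, 2]. Given [4, 6, 2] matches, so answer: Yes

Yes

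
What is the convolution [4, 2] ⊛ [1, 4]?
y[0] = 4×1 = 4; y[1] = 4×4 + 2×1 = 18; y[2] = 2×4 = 8

[4, 18, 8]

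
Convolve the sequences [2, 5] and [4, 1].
y[0] = 2×4 = 8; y[1] = 2×1 + 5×4 = 22; y[2] = 5×1 = 5

[8, 22, 5]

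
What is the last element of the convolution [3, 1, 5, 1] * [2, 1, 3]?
Use y[k] = Σ_i a[i]·b[k-i] at k=5. y[5] = 1×3 = 3

3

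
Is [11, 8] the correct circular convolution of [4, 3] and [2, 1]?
Recompute circular convolution of [4, 3] and [2, 1]: y[0] = 4×2 + 3×1 = 11; y[1] = 4×1 + 3×2 = 10 → [11, 10]. Compare to given [11, 8]: they differ at index 1: given 8, correct 10, so answer: No

No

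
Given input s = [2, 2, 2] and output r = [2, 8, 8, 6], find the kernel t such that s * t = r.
Output length 4 = len(s) + len(t) - 1 ⇒ len(t) = 2. Solve t forward using t[k] = (r[k] - Σ_{i≥1} s[i]·t[k-i]) / s[0]: t[0] = r[0] / s[0] = 2 / 2 = 1; t[1] = (r[1] - 2×1) / s[0] = (8 - 2×1) / 2 = 3. So t = [1, 3]. Forward-check [2, 2, 2] * [1, 3]: r[0] = 2×1 = 2; r[1] = 2×3 + 2×1 = 8; r[2] = 2×3 + 2×1 = 8; r[3] = 2×3 = 6 → [2, 8, 8, 6] ✓

[1, 3]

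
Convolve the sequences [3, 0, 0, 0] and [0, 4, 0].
y[0] = 3×0 = 0; y[1] = 3×4 + 0×0 = 12; y[2] = 3×0 + 0×4 + 0×0 = 0; y[3] = 0×0 + 0×4 + 0×0 = 0; y[4] = 0×0 + 0×4 = 0; y[5] = 0×0 = 0

[0, 12, 0, 0, 0, 0]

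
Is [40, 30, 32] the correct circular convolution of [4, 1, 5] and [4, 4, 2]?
Recompute circular convolution of [4, 1, 5] and [4, 4, 2]: y[0] = 4×4 + 1×2 + 5×4 = 38; y[1] = 4×4 + 1×4 + 5×2 = 30; y[2] = 4×2 + 1×4 + 5×4 = 32 → [38, 30, 32]. Compare to given [40, 30, 32]: they differ at index 0: given 40, correct 38, so answer: No

No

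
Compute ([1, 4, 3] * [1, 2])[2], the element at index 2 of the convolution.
Use y[k] = Σ_i a[i]·b[k-i] at k=2. y[2] = 4×2 + 3×1 = 11

11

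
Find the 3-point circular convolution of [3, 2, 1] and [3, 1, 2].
Use y[k] = Σ_j s[j]·t[(k-j) mod 3]. y[0] = 3×3 + 2×2 + 1×1 = 14; y[1] = 3×1 + 2×3 + 1×2 = 11; y[2] = 3×2 + 2×1 + 1×3 = 11. Result: [14, 11, 11]

[14, 11, 11]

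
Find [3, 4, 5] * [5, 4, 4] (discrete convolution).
y[0] = 3×5 = 15; y[1] = 3×4 + 4×5 = 32; y[2] = 3×4 + 4×4 + 5×5 = 53; y[3] = 4×4 + 5×4 = 36; y[4] = 5×4 = 20

[15, 32, 53, 36, 20]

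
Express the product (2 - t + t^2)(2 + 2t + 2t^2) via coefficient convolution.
Ascending coefficients: a = [2, -1, 1], b = [2, 2, 2]. c[0] = 2×2 = 4; c[1] = 2×2 + -1×2 = 2; c[2] = 2×2 + -1×2 + 1×2 = 4; c[3] = -1×2 + 1×2 = 0; c[4] = 1×2 = 2. Result coefficients: [4, 2, 4, 0, 2] → 4 + 2t + 4t^2 + 2t^4

4 + 2t + 4t^2 + 2t^4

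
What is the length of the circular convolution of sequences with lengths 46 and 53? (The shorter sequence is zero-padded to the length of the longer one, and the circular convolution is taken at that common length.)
Circular convolution (zero-padding the shorter input) has length max(m, n) = max(46, 53) = 53

53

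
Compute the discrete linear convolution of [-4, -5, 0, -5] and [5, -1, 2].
y[0] = -4×5 = -20; y[1] = -4×-1 + -5×5 = -21; y[2] = -4×2 + -5×-1 + 0×5 = -3; y[3] = -5×2 + 0×-1 + -5×5 = -35; y[4] = 0×2 + -5×-1 = 5; y[5] = -5×2 = -10

[-20, -21, -3, -35, 5, -10]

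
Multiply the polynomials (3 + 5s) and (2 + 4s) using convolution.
Ascending coefficients: a = [3, 5], b = [2, 4]. c[0] = 3×2 = 6; c[1] = 3×4 + 5×2 = 22; c[2] = 5×4 = 20. Result coefficients: [6, 22, 20] → 6 + 22s + 20s^2

6 + 22s + 20s^2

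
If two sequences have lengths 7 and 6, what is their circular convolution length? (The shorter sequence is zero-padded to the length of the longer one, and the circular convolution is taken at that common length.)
Circular convolution (zero-padding the shorter input) has length max(m, n) = max(7, 6) = 7

7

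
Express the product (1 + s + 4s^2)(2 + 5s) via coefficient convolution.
Ascending coefficients: a = [1, 1, 4], b = [2, 5]. c[0] = 1×2 = 2; c[1] = 1×5 + 1×2 = 7; c[2] = 1×5 + 4×2 = 13; c[3] = 4×5 = 20. Result coefficients: [2, 7, 13, 20] → 2 + 7s + 13s^2 + 20s^3

2 + 7s + 13s^2 + 20s^3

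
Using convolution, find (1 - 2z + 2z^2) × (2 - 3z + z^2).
Ascending coefficients: a = [1, -2, 2], b = [2, -3, 1]. c[0] = 1×2 = 2; c[1] = 1×-3 + -2×2 = -7; c[2] = 1×1 + -2×-3 + 2×2 = 11; c[3] = -2×1 + 2×-3 = -8; c[4] = 2×1 = 2. Result coefficients: [2, -7, 11, -8, 2] → 2 - 7z + 11z^2 - 8z^3 + 2z^4

2 - 7z + 11z^2 - 8z^3 + 2z^4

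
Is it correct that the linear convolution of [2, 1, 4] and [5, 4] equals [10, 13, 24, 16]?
Recompute linear convolution of [2, 1, 4] and [5, 4]: y[0] = 2×5 = 10; y[1] = 2×4 + 1×5 = 13; y[2] = 1×4 + 4×5 = 24; y[3] = 4×4 = 16 → [10, 13, 24, 16]. Given [10, 13, 24, 16] matches, so answer: Yes

Yes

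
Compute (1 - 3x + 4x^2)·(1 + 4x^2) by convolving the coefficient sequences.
Ascending coefficients: a = [1, -3, 4], b = [1, 0, 4]. c[0] = 1×1 = 1; c[1] = 1×0 + -3×1 = -3; c[2] = 1×4 + -3×0 + 4×1 = 8; c[3] = -3×4 + 4×0 = -12; c[4] = 4×4 = 16. Result coefficients: [1, -3, 8, -12, 16] → 1 - 3x + 8x^2 - 12x^3 + 16x^4

1 - 3x + 8x^2 - 12x^3 + 16x^4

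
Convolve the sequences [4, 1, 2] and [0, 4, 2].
y[0] = 4×0 = 0; y[1] = 4×4 + 1×0 = 16; y[2] = 4×2 + 1×4 + 2×0 = 12; y[3] = 1×2 + 2×4 = 10; y[4] = 2×2 = 4

[0, 16, 12, 10, 4]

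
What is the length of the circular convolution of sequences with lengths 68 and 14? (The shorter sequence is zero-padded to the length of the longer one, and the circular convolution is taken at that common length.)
Circular convolution (zero-padding the shorter input) has length max(m, n) = max(68, 14) = 68

68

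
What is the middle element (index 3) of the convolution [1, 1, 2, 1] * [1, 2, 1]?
Use y[k] = Σ_i a[i]·b[k-i] at k=3. y[3] = 1×1 + 2×2 + 1×1 = 6

6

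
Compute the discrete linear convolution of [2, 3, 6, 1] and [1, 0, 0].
y[0] = 2×1 = 2; y[1] = 2×0 + 3×1 = 3; y[2] = 2×0 + 3×0 + 6×1 = 6; y[3] = 3×0 + 6×0 + 1×1 = 1; y[4] = 6×0 + 1×0 = 0; y[5] = 1×0 = 0

[2, 3, 6, 1, 0, 0]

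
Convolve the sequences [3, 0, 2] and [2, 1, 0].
y[0] = 3×2 = 6; y[1] = 3×1 + 0×2 = 3; y[2] = 3×0 + 0×1 + 2×2 = 4; y[3] = 0×0 + 2×1 = 2; y[4] = 2×0 = 0

[6, 3, 4, 2, 0]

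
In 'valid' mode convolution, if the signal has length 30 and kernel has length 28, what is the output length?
'Valid' mode counts only positions where the kernel fully overlaps the signal: m - n + 1 = 30 - 28 + 1 = 3

3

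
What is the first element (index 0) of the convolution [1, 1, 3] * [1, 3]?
Use y[k] = Σ_i a[i]·b[k-i] at k=0. y[0] = 1×1 = 1

1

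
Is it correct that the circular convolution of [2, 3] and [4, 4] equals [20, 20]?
Recompute circular convolution of [2, 3] and [4, 4]: y[0] = 2×4 + 3×4 = 20; y[1] = 2×4 + 3×4 = 20 → [20, 20]. Given [20, 20] matches, so answer: Yes

Yes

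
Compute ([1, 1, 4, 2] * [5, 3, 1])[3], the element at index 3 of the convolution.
Use y[k] = Σ_i a[i]·b[k-i] at k=3. y[3] = 1×1 + 4×3 + 2×5 = 23

23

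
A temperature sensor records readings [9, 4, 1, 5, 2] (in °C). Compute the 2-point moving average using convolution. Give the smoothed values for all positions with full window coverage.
2-point moving average kernel = [1, 1]. Apply in 'valid' mode (full window coverage): avg[0] = (9 + 4) / 2 = 6.5; avg[1] = (4 + 1) / 2 = 2.5; avg[2] = (1 + 5) / 2 = 3.0; avg[3] = (5 + 2) / 2 = 3.5. Smoothed values: [6.5, 2.5, 3.0, 3.5]

[6.5, 2.5, 3.0, 3.5]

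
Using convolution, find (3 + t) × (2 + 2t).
Ascending coefficients: a = [3, 1], b = [2, 2]. c[0] = 3×2 = 6; c[1] = 3×2 + 1×2 = 8; c[2] = 1×2 = 2. Result coefficients: [6, 8, 2] → 6 + 8t + 2t^2

6 + 8t + 2t^2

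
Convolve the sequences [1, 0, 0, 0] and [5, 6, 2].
y[0] = 1×5 = 5; y[1] = 1×6 + 0×5 = 6; y[2] = 1×2 + 0×6 + 0×5 = 2; y[3] = 0×2 + 0×6 + 0×5 = 0; y[4] = 0×2 + 0×6 = 0; y[5] = 0×2 = 0

[5, 6, 2, 0, 0, 0]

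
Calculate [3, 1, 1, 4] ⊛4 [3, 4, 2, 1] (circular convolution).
Use y[k] = Σ_j u[j]·v[(k-j) mod 4]. y[0] = 3×3 + 1×1 + 1×2 + 4×4 = 28; y[1] = 3×4 + 1×3 + 1×1 + 4×2 = 24; y[2] = 3×2 + 1×4 + 1×3 + 4×1 = 17; y[3] = 3×1 + 1×2 + 1×4 + 4×3 = 21. Result: [28, 24, 17, 21]

[28, 24, 17, 21]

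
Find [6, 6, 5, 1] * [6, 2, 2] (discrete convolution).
y[0] = 6×6 = 36; y[1] = 6×2 + 6×6 = 48; y[2] = 6×2 + 6×2 + 5×6 = 54; y[3] = 6×2 + 5×2 + 1×6 = 28; y[4] = 5×2 + 1×2 = 12; y[5] = 1×2 = 2

[36, 48, 54, 28, 12, 2]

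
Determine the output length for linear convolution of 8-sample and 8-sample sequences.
Linear/full convolution length: m + n - 1 = 8 + 8 - 1 = 15

15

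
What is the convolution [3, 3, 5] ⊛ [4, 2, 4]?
y[0] = 3×4 = 12; y[1] = 3×2 + 3×4 = 18; y[2] = 3×4 + 3×2 + 5×4 = 38; y[3] = 3×4 + 5×2 = 22; y[4] = 5×4 = 20

[12, 18, 38, 22, 20]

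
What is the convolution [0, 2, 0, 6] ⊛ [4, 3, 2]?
y[0] = 0×4 = 0; y[1] = 0×3 + 2×4 = 8; y[2] = 0×2 + 2×3 + 0×4 = 6; y[3] = 2×2 + 0×3 + 6×4 = 28; y[4] = 0×2 + 6×3 = 18; y[5] = 6×2 = 12

[0, 8, 6, 28, 18, 12]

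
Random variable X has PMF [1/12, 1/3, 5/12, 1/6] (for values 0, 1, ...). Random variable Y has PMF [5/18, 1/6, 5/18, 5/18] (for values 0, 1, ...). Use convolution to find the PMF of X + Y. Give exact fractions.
P(X+Y=k) = Σ_i P(X=i)·P(Y=k-i) — a convolution of [1/12, 1/3, 5/12, 1/6] and [5/18, 1/6, 5/18, 5/18]. P(X+Y=0) = (1/12)×(5/18) = 5/216; P(X+Y=1) = (1/12)×(1/6) + (1/3)×(5/18) = 1/72 + 5/54 = 23/216; P(X+Y=2) = (1/12)×(5/18) + (1/3)×(1/6) + (5/12)×(5/18) = 5/216 + 1/18 + 25/216 = 7/36; P(X+Y=3) = (1/12)×(5/18) + (1/3)×(5/18) + (5/12)×(1/6) + (1/6)×(5/18) = 5/216 + 5/54 + 5/72 + 5/108 = 25/108; P(X+Y=4) = (1/3)×(5/18) + (5/12)×(5/18) + (1/6)×(1/6) = 5/54 + 25/216 + 1/36 = 17/72; P(X+Y=5) = (5/12)×(5/18) + (1/6)×(5/18) = 25/216 + 5/108 = 35/216; P(X+Y=6) = (1/6)×(5/18) = 5/108. PMF: [5/216, 23/216, 7/36, 25/108, 17/72, 35/216, 5/108] (sums to 1 ✓)

[5/216, 23/216, 7/36, 25/108, 17/72, 35/216, 5/108]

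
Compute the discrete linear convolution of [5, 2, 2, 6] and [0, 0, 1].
y[0] = 5×0 = 0; y[1] = 5×0 + 2×0 = 0; y[2] = 5×1 + 2×0 + 2×0 = 5; y[3] = 2×1 + 2×0 + 6×0 = 2; y[4] = 2×1 + 6×0 = 2; y[5] = 6×1 = 6

[0, 0, 5, 2, 2, 6]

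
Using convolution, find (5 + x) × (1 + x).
Ascending coefficients: a = [5, 1], b = [1, 1]. c[0] = 5×1 = 5; c[1] = 5×1 + 1×1 = 6; c[2] = 1×1 = 1. Result coefficients: [5, 6, 1] → 5 + 6x + x^2

5 + 6x + x^2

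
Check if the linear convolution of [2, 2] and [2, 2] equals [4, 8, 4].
Recompute linear convolution of [2, 2] and [2, 2]: y[0] = 2×2 = 4; y[1] = 2×2 + 2×2 = 8; y[2] = 2×2 = 4 → [4, 8, 4]. Given [4, 8, 4] matches, so answer: Yes

Yes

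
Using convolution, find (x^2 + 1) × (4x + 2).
Ascending coefficients: a = [1, 0, 1], b = [2, 4]. c[0] = 1×2 = 2; c[1] = 1×4 + 0×2 = 4; c[2] = 0×4 + 1×2 = 2; c[3] = 1×4 = 4. Result coefficients: [2, 4, 2, 4] → 4x^3 + 2x^2 + 4x + 2

4x^3 + 2x^2 + 4x + 2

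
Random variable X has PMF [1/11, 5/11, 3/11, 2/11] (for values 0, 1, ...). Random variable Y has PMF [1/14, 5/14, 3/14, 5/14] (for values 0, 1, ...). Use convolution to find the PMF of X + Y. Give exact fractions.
P(X+Y=k) = Σ_i P(X=i)·P(Y=k-i) — a convolution of [1/11, 5/11, 3/11, 2/11] and [1/14, 5/14, 3/14, 5/14]. P(X+Y=0) = (1/11)×(1/14) = 1/154; P(X+Y=1) = (1/11)×(5/14) + (5/11)×(1/14) = 5/154 + 5/154 = 5/77; P(X+Y=2) = (1/11)×(3/14) + (5/11)×(5/14) + (3/11)×(1/14) = 3/154 + 25/154 + 3/154 = 31/154; P(X+Y=3) = (1/11)×(5/14) + (5/11)×(3/14) + (3/11)×(5/14) + (2/11)×(1/14) = 5/154 + 15/154 + 15/154 + 1/77 = 37/154; P(X+Y=4) = (5/11)×(5/14) + (3/11)×(3/14) + (2/11)×(5/14) = 25/154 + 9/154 + 5/77 = 2/7; P(X+Y=5) = (3/11)×(5/14) + (2/11)×(3/14) = 15/154 + 3/77 = 3/22; P(X+Y=6) = (2/11)×(5/14) = 5/77. PMF: [1/154, 5/77, 31/154, 37/154, 2/7, 3/22, 5/77] (sums to 1 ✓)

[1/154, 5/77, 31/154, 37/154, 2/7, 3/22, 5/77]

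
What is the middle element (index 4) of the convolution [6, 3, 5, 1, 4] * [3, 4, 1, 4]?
Use y[k] = Σ_i a[i]·b[k-i] at k=4. y[4] = 3×4 + 5×1 + 1×4 + 4×3 = 33

33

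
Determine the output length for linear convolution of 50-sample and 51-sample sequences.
Linear/full convolution length: m + n - 1 = 50 + 51 - 1 = 100

100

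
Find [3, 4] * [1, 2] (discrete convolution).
y[0] = 3×1 = 3; y[1] = 3×2 + 4×1 = 10; y[2] = 4×2 = 8

[3, 10, 8]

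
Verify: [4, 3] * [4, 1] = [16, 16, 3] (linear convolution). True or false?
Recompute linear convolution of [4, 3] and [4, 1]: y[0] = 4×4 = 16; y[1] = 4×1 + 3×4 = 16; y[2] = 3×1 = 3 → [16, 16, 3]. Given [16, 16, 3] matches, so answer: Yes

Yes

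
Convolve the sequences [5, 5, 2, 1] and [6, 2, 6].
y[0] = 5×6 = 30; y[1] = 5×2 + 5×6 = 40; y[2] = 5×6 + 5×2 + 2×6 = 52; y[3] = 5×6 + 2×2 + 1×6 = 40; y[4] = 2×6 + 1×2 = 14; y[5] = 1×6 = 6

[30, 40, 52, 40, 14, 6]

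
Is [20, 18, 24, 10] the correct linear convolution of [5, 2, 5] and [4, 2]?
Recompute linear convolution of [5, 2, 5] and [4, 2]: y[0] = 5×4 = 20; y[1] = 5×2 + 2×4 = 18; y[2] = 2×2 + 5×4 = 24; y[3] = 5×2 = 10 → [20, 18, 24, 10]. Given [20, 18, 24, 10] matches, so answer: Yes

Yes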